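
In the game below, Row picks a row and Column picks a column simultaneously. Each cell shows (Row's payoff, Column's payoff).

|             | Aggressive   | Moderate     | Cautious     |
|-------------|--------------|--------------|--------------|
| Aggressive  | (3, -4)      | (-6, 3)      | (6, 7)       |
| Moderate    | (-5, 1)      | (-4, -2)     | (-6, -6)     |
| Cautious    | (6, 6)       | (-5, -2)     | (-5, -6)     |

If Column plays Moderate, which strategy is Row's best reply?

With Column fixed at Moderate, Row's payoffs are: Aggressive → -6, Moderate → -4, Cautious → -5.
The maximum is -4, achieved by Moderate.

Moderate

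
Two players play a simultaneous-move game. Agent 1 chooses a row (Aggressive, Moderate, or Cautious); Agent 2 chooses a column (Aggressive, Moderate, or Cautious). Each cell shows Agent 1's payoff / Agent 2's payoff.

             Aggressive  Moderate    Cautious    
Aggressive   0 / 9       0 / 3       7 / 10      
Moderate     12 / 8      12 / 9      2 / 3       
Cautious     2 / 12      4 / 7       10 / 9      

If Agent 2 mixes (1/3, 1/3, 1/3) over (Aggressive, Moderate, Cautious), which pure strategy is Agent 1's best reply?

Compute Agent 1's expected payoff from each pure strategy against the given mix.
Aggressive: (1/3)·0 + (1/3)·0 + (1/3)·7 = 7/3
Moderate: (1/3)·12 + (1/3)·12 + (1/3)·2 = 26/3
Cautious: (1/3)·2 + (1/3)·4 + (1/3)·10 = 16/3
Highest expected payoff is 26/3, from Moderate.

Moderate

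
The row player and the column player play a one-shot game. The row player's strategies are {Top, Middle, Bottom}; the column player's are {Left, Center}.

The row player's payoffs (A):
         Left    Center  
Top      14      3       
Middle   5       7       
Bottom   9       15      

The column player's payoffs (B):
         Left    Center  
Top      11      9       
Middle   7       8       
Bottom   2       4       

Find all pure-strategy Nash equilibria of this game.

Check mutual best responses: a cell is a NE iff neither player can gain by unilaterally deviating.
The row player's best responses — vs Left: Top (payoff 14); vs Center: Bottom (payoff 15).
The column player's best responses — vs Top: Left (payoff 11); vs Middle: Center (payoff 8); vs Bottom: Center (payoff 4).
Mutual best responses occur at (Top, Left) and (Bottom, Center); at each, neither player gains by switching.

(Top, Left) and (Bottom, Center)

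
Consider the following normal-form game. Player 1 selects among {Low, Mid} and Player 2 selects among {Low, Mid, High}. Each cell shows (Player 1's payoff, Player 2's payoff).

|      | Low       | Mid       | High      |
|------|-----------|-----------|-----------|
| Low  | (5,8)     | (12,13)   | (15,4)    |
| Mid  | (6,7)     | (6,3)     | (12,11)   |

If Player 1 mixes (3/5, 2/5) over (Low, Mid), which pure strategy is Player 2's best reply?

Mid

Player 2's best reply maximizes expected payoff against the mix.
Low: (3/5)·8 + (2/5)·7 = 38/5
Mid: (3/5)·13 + (2/5)·3 = 9
High: (3/5)·4 + (2/5)·11 = 34/5
Highest expected payoff is 9, from Mid.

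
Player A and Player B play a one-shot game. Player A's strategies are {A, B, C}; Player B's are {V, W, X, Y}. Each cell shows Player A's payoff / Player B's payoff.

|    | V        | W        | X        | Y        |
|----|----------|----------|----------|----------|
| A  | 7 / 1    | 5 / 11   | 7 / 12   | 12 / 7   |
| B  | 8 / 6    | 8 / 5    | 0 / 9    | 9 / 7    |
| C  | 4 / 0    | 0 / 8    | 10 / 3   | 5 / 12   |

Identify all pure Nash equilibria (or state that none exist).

There is no pure-strategy Nash equilibrium

Check mutual best responses: a cell is a NE iff neither player can gain by unilaterally deviating.
Player A's best responses — vs V: B (payoff 8); vs W: B (payoff 8); vs X: C (payoff 10); vs Y: A (payoff 12).
Player B's best responses — vs A: X (payoff 12); vs B: X (payoff 9); vs C: Y (payoff 12).
No cell has both players best-responding. For instance, Player A's best reply to W is B, but against B Player B prefers X over W.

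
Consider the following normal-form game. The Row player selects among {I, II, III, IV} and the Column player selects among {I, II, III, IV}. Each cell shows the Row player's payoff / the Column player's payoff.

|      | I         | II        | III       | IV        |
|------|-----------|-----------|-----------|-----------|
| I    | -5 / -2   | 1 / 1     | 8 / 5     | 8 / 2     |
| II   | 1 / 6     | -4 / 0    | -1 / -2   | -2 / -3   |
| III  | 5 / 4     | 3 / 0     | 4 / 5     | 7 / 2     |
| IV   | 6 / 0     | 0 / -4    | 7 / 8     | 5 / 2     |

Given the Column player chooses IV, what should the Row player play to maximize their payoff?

I

With the Column player fixed at IV, the Row player's payoffs are: I → 8, II → -2, III → 7, IV → 5.
The maximum is 8, achieved by I.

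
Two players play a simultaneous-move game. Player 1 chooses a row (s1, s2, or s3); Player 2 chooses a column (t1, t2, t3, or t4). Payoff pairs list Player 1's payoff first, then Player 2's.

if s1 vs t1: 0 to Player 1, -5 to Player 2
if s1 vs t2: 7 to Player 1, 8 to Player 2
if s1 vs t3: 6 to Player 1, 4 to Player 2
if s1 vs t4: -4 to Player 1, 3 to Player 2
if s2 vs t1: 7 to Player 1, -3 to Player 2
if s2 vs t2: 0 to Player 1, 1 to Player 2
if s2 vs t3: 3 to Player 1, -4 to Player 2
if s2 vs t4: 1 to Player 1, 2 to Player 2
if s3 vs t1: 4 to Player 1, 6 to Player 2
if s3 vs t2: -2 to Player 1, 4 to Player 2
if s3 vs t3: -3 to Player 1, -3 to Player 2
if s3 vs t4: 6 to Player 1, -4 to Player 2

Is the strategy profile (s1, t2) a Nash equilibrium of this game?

Yes

Holding Player 2 at t2: Player 1 gets 7 from s1, versus 0 from s2, -2 from s3. No profitable deviation for Player 1.
Holding Player 1 at s1: Player 2 gets 8 from t2, versus -5 from t1, 4 from t3, 3 from t4. No profitable deviation for Player 2 either.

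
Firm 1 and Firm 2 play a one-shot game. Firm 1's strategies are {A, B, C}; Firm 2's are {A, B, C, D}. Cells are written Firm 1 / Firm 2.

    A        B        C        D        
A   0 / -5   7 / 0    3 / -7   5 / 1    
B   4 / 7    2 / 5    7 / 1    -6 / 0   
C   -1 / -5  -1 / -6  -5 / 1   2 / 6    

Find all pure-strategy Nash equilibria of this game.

Find each player's best response to every opponent strategy; NE are the intersections.
Firm 1's best responses — vs A: B (payoff 4); vs B: A (payoff 7); vs C: B (payoff 7); vs D: A (payoff 5).
Firm 2's best responses — vs A: D (payoff 1); vs B: A (payoff 7); vs C: D (payoff 6).
Mutual best responses occur at (A, D) and (B, A); at each, neither player gains by switching.

(A, D) and (B, A)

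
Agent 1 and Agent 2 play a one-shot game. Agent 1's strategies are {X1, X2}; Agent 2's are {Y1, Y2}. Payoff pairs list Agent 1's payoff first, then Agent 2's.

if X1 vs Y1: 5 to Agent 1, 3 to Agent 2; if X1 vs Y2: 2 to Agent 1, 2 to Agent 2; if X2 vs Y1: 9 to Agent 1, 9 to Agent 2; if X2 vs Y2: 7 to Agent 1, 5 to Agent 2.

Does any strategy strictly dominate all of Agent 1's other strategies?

A strategy is strictly dominant if it gives Agent 1 a strictly higher payoff than every other strategy, against every choice by the opponent.
X2 strictly dominates: vs Y1: 9 > 5; vs Y2: 7 > 2.

X2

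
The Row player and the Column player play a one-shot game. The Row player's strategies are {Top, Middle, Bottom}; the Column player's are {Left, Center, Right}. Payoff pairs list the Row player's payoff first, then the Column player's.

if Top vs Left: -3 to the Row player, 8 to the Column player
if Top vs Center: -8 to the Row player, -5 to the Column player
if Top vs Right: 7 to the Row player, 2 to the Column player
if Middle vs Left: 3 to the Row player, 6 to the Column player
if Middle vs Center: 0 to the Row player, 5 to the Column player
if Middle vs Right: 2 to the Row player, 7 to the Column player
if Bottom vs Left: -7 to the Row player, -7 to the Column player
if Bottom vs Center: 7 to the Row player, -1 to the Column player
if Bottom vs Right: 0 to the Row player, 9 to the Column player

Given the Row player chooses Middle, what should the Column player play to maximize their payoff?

With the Row player fixed at Middle, the Column player's payoffs are: Left → 6, Center → 5, Right → 7.
The maximum is 7, achieved by Right.

Right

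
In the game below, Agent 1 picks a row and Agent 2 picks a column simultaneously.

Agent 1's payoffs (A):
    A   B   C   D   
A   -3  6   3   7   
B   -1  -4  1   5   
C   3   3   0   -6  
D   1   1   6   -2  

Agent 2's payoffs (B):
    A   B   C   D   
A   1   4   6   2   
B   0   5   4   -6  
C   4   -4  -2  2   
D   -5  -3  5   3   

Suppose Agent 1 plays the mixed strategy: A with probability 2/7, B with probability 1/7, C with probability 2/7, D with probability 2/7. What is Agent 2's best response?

C

Agent 2's best reply maximizes expected payoff against the mix.
A: (2/7)·1 + (1/7)·0 + (2/7)·4 + (2/7)·(-5) = 0
B: (2/7)·4 + (1/7)·5 + (2/7)·(-4) + (2/7)·(-3) = -1/7
C: (2/7)·6 + (1/7)·4 + (2/7)·(-2) + (2/7)·5 = 22/7
D: (2/7)·2 + (1/7)·(-6) + (2/7)·2 + (2/7)·3 = 8/7
Highest expected payoff is 22/7, from C.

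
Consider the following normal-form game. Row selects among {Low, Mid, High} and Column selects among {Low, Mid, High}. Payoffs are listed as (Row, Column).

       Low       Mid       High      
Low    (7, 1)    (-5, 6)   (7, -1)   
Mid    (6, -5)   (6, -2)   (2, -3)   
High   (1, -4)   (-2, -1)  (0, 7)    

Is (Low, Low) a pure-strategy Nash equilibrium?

Holding Column at Low: Row gets 7 from Low, versus 6 from Mid, 1 from High. No profitable deviation for Row.
Holding Row at Low: Column gets 1 from Low but could get 6 by switching to Mid. Column has a profitable deviation.

No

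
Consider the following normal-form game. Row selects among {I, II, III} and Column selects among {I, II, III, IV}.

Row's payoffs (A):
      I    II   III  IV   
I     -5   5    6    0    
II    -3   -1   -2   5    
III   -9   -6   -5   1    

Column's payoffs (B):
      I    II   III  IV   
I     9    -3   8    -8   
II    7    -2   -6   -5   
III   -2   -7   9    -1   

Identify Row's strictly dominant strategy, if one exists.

A strategy is strictly dominant if it gives Row a strictly higher payoff than every other strategy, against every choice by the opponent.
I is not dominant: against I, II gives -3 > -5.
II is not dominant: against II, I gives 5 > -1.
III is not dominant: against I, I gives -5 > -9.
No single strategy is best against every opponent action.

No strictly dominant strategy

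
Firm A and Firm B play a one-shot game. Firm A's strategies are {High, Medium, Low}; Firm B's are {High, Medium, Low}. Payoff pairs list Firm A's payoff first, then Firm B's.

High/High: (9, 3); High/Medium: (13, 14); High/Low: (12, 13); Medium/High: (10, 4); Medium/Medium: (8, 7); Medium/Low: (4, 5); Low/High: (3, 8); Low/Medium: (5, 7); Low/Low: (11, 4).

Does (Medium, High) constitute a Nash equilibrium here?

No

Holding Firm B at High: Firm A gets 10 from Medium, versus 9 from High, 3 from Low. No profitable deviation for Firm A.
Holding Firm A at Medium: Firm B gets 4 from High but could get 7 by switching to Medium. Firm B has a profitable deviation.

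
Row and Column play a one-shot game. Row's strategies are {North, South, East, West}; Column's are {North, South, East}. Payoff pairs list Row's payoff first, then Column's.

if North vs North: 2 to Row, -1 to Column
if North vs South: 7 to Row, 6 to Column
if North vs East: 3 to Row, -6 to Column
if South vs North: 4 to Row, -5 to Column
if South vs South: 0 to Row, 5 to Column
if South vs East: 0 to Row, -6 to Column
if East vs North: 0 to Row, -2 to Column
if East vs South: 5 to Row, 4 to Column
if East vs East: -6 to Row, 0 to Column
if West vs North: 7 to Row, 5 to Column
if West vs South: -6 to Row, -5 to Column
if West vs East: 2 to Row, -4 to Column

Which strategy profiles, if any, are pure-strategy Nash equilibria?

A profile is a Nash equilibrium when each player is best-responding to the other.
Row's best responses — vs North: West (payoff 7); vs South: North (payoff 7); vs East: North (payoff 3).
Column's best responses — vs North: South (payoff 6); vs South: South (payoff 5); vs East: South (payoff 4); vs West: North (payoff 5).
Mutual best responses occur at (North, South) and (West, North); at each, neither player gains by switching.

(North, South) and (West, North)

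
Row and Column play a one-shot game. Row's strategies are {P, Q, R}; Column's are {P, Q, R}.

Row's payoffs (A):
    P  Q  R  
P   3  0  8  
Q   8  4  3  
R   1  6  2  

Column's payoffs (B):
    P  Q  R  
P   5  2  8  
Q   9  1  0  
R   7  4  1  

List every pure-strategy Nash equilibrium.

A profile is a Nash equilibrium when each player is best-responding to the other.
Row's best responses — vs P: Q (payoff 8); vs Q: R (payoff 6); vs R: P (payoff 8).
Column's best responses — vs P: R (payoff 8); vs Q: P (payoff 9); vs R: P (payoff 7).
Mutual best responses occur at (P, R) and (Q, P); at each, neither player gains by switching.

(P, R) and (Q, P)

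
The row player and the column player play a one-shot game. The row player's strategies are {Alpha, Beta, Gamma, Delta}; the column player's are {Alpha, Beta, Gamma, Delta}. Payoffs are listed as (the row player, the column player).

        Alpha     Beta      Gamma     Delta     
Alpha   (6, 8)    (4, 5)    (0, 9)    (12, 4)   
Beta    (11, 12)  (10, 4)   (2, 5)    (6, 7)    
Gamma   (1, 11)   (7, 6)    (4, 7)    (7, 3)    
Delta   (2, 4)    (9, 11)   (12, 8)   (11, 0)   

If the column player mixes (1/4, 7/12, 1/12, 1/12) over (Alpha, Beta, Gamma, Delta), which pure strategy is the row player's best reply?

Compute the row player's expected payoff from each pure strategy against the given mix.
Alpha: (1/4)·6 + (7/12)·4 + (1/12)·0 + (1/12)·12 = 29/6
Beta: (1/4)·11 + (7/12)·10 + (1/12)·2 + (1/12)·6 = 37/4
Gamma: (1/4)·1 + (7/12)·7 + (1/12)·4 + (1/12)·7 = 21/4
Delta: (1/4)·2 + (7/12)·9 + (1/12)·12 + (1/12)·11 = 23/3
Highest expected payoff is 37/4, from Beta.

Beta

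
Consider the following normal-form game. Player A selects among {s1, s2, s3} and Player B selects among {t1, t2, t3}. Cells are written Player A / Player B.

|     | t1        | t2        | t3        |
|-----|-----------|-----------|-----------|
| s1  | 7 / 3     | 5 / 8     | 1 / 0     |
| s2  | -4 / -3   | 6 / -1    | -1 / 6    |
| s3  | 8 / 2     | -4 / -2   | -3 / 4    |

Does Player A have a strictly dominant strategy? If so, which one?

Check whether one of Player A's strategies beats all alternatives regardless of what the opponent does.
s1 is not dominant: against t1, s3 gives 8 > 7.
s2 is not dominant: against t1, s1 gives 7 > -4.
s3 is not dominant: against t2, s1 gives 5 > -4.
No single strategy is best against every opponent action.

None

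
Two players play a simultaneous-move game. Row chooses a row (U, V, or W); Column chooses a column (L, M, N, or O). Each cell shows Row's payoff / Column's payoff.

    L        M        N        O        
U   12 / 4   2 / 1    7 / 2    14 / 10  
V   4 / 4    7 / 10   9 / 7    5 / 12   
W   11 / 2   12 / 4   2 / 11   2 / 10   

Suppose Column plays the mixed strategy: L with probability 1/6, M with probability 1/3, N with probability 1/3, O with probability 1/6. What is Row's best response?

U

Compute Row's expected payoff from each pure strategy against the given mix.
U: (1/6)·12 + (1/3)·2 + (1/3)·7 + (1/6)·14 = 22/3
V: (1/6)·4 + (1/3)·7 + (1/3)·9 + (1/6)·5 = 41/6
W: (1/6)·11 + (1/3)·12 + (1/3)·2 + (1/6)·2 = 41/6
Highest expected payoff is 22/3, from U.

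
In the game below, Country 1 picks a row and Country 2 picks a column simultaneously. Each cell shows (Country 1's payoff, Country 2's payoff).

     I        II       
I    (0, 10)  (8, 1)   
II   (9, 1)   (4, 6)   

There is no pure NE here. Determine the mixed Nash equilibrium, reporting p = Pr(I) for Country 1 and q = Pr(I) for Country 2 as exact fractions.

p = 5/14, q = 4/13

Each player's mixing probability is pinned down by making the *other* player indifferent.
Country 2 indifferent between I and II: p·10 + (1−p)·1 = p·1 + (1−p)·6 ⟹ 1 + 9p = 6 + (-5)p ⟹ p = 5/14.
Country 1 indifferent between I and II: q·0 + (1−q)·8 = q·9 + (1−q)·4 ⟹ 8 + (-8)q = 4 + 5q ⟹ q = 4/13.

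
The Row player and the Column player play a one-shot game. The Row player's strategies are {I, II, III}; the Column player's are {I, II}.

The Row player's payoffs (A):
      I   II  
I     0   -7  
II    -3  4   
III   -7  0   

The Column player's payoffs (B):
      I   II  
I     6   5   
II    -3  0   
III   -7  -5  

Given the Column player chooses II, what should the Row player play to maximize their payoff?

II

With the Column player fixed at II, the Row player's payoffs are: I → -7, II → 4, III → 0.
The maximum is 4, achieved by II.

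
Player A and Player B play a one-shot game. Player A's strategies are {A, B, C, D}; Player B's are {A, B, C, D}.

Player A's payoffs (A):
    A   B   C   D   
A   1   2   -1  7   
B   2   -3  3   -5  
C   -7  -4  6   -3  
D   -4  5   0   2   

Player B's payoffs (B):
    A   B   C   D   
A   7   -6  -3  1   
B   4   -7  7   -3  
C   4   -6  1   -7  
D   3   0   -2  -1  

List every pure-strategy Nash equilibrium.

Check mutual best responses: a cell is a NE iff neither player can gain by unilaterally deviating.
Player A's best responses — vs A: B (payoff 2); vs B: D (payoff 5); vs C: C (payoff 6); vs D: A (payoff 7).
Player B's best responses — vs A: A (payoff 7); vs B: C (payoff 7); vs C: A (payoff 4); vs D: A (payoff 3).
No cell has both players best-responding. For instance, Player A's best reply to A is B, but against B Player B prefers C over A.

There is no pure-strategy Nash equilibrium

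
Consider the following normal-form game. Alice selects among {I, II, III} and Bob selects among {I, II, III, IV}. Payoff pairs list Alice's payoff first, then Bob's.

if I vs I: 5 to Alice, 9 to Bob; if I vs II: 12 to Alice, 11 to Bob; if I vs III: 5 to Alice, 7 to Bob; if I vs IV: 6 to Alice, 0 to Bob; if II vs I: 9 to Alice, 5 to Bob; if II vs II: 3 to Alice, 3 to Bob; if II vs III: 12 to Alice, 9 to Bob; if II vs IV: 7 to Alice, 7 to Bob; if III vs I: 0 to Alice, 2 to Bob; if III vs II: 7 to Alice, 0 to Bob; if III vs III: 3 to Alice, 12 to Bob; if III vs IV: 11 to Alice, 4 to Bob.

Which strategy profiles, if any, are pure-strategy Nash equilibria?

(I, II) and (II, III)

Check mutual best responses: a cell is a NE iff neither player can gain by unilaterally deviating.
Alice's best responses — vs I: II (payoff 9); vs II: I (payoff 12); vs III: II (payoff 12); vs IV: III (payoff 11).
Bob's best responses — vs I: II (payoff 11); vs II: III (payoff 9); vs III: III (payoff 12).
Mutual best responses occur at (I, II) and (II, III); at each, neither player gains by switching.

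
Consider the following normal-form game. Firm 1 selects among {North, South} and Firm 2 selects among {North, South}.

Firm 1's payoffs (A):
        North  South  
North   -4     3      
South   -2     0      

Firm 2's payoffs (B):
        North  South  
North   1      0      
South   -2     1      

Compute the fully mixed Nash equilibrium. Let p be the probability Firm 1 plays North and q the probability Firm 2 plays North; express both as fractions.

In a mixed NE each player is indifferent between their pure strategies, so the opponent's mix sets the indifference.
Firm 2 indifferent between North and South: p·1 + (1−p)·(-2) = p·0 + (1−p)·1 ⟹ (-2) + 3p = 1 + (-1)p ⟹ p = 3/4.
Firm 1 indifferent between North and South: q·(-4) + (1−q)·3 = q·(-2) + (1−q)·0 ⟹ 3 + (-7)q = 0 + (-2)q ⟹ q = 3/5.

p = 3/4, q = 3/5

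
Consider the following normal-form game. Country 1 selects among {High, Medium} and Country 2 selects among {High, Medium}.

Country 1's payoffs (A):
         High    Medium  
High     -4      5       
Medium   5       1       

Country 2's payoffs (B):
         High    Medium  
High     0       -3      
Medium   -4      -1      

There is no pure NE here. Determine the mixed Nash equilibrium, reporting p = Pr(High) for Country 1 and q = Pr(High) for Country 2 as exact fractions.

Each player's mixing probability is pinned down by making the *other* player indifferent.
Country 2 indifferent between High and Medium: p·0 + (1−p)·(-4) = p·(-3) + (1−p)·(-1) ⟹ (-4) + 4p = (-1) + (-2)p ⟹ p = 1/2.
Country 1 indifferent between High and Medium: q·(-4) + (1−q)·5 = q·5 + (1−q)·1 ⟹ 5 + (-9)q = 1 + 4q ⟹ q = 4/13.

p = 1/2, q = 4/13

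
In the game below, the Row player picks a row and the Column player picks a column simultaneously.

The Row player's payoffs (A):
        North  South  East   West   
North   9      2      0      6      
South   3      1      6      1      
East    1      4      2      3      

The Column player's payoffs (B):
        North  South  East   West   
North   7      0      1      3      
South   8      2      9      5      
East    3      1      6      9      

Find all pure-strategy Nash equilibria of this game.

(North, North) and (South, East)

Check mutual best responses: a cell is a NE iff neither player can gain by unilaterally deviating.
The Row player's best responses — vs North: North (payoff 9); vs South: East (payoff 4); vs East: South (payoff 6); vs West: North (payoff 6).
The Column player's best responses — vs North: North (payoff 7); vs South: East (payoff 9); vs East: West (payoff 9).
Mutual best responses occur at (North, North) and (South, East); at each, neither player gains by switching.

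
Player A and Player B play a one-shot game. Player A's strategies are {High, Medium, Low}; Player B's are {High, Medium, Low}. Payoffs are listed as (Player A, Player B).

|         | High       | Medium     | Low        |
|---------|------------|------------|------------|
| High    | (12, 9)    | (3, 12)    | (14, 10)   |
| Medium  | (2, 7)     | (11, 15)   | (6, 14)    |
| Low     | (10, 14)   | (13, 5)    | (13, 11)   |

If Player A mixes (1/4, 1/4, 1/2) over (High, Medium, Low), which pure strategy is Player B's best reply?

Low

Player B's best reply maximizes expected payoff against the mix.
High: (1/4)·9 + (1/4)·7 + (1/2)·14 = 11
Medium: (1/4)·12 + (1/4)·15 + (1/2)·5 = 37/4
Low: (1/4)·10 + (1/4)·14 + (1/2)·11 = 23/2
Highest expected payoff is 23/2, from Low.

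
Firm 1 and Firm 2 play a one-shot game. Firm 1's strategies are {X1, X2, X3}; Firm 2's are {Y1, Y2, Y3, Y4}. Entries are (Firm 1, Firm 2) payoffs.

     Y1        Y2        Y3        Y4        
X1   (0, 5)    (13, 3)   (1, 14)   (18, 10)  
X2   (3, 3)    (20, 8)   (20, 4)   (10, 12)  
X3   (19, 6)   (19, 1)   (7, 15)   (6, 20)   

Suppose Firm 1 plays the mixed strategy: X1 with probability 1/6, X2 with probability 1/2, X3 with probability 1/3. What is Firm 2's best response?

Compute Firm 2's expected payoff from each pure strategy against the given mix.
Y1: (1/6)·5 + (1/2)·3 + (1/3)·6 = 13/3
Y2: (1/6)·3 + (1/2)·8 + (1/3)·1 = 29/6
Y3: (1/6)·14 + (1/2)·4 + (1/3)·15 = 28/3
Y4: (1/6)·10 + (1/2)·12 + (1/3)·20 = 43/3
Highest expected payoff is 43/3, from Y4.

Y4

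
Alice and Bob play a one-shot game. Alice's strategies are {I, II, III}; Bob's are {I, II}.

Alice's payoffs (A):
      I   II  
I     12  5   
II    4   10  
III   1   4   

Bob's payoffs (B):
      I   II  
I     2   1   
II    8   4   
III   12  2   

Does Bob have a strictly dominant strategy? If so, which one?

I

A strategy is strictly dominant if it gives Bob a strictly higher payoff than every other strategy, against every choice by the opponent.
I strictly dominates: vs I: 2 > 1; vs II: 8 > 4; vs III: 12 > 2.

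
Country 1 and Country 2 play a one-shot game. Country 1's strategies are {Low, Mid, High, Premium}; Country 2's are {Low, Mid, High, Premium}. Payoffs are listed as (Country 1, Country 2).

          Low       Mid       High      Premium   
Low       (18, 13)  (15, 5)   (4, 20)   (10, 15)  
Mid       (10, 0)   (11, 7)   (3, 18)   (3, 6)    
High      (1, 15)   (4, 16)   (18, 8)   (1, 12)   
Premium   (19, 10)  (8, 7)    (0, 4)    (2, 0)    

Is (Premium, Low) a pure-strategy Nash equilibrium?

Holding Country 2 at Low: Country 1 gets 19 from Premium, versus 18 from Low, 10 from Mid, 1 from High. No profitable deviation for Country 1.
Holding Country 1 at Premium: Country 2 gets 10 from Low, versus 7 from Mid, 4 from High, 0 from Premium. No profitable deviation for Country 2 either.

Yes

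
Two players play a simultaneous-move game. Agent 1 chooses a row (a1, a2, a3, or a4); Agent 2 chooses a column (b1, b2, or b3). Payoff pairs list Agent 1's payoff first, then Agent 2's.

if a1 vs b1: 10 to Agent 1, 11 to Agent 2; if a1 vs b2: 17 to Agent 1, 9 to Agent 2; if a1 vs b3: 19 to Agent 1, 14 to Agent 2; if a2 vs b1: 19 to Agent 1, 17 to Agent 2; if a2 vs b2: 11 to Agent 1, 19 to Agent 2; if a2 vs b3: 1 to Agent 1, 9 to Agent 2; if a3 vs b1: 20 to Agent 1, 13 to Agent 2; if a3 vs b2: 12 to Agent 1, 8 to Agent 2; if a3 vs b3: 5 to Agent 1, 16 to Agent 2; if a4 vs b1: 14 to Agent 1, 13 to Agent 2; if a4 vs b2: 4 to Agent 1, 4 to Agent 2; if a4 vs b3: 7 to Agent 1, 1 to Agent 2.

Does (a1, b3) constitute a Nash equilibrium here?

Holding Agent 2 at b3: Agent 1 gets 19 from a1, versus 1 from a2, 5 from a3, 7 from a4. No profitable deviation for Agent 1.
Holding Agent 1 at a1: Agent 2 gets 14 from b3, versus 11 from b1, 9 from b2. No profitable deviation for Agent 2 either.

Yes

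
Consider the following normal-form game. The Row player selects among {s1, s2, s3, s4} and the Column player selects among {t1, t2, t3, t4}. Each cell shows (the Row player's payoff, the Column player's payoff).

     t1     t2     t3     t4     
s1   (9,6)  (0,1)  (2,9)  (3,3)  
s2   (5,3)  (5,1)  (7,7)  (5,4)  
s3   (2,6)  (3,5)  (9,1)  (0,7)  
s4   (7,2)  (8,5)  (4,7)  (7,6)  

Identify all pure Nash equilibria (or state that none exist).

Check mutual best responses: a cell is a NE iff neither player can gain by unilaterally deviating.
The Row player's best responses — vs t1: s1 (payoff 9); vs t2: s4 (payoff 8); vs t3: s3 (payoff 9); vs t4: s4 (payoff 7).
The Column player's best responses — vs s1: t3 (payoff 9); vs s2: t3 (payoff 7); vs s3: t4 (payoff 7); vs s4: t3 (payoff 7).
No cell has both players best-responding. For instance, the Row player's best reply to t1 is s1, but against s1 the Column player prefers t3 over t1.

There is no pure-strategy Nash equilibrium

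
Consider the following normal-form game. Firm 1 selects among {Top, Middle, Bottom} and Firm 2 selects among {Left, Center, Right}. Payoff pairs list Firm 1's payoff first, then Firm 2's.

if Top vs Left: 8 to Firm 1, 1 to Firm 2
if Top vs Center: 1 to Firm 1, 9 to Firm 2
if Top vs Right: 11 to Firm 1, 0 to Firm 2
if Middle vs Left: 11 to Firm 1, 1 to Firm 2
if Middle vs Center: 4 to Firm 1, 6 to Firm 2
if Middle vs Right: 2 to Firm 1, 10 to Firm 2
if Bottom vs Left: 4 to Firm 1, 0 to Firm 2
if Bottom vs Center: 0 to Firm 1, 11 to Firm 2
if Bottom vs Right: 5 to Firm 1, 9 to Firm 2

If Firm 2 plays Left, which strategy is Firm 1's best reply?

Middle

With Firm 2 fixed at Left, Firm 1's payoffs are: Top → 8, Middle → 11, Bottom → 4.
The maximum is 11, achieved by Middle.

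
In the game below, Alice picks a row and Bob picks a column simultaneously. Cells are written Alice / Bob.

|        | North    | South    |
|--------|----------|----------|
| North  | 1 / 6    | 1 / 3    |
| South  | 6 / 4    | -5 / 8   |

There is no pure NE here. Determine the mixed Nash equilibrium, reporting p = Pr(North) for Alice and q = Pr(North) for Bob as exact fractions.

Each player's mixing probability is pinned down by making the *other* player indifferent.
Bob indifferent between North and South: p·6 + (1−p)·4 = p·3 + (1−p)·8 ⟹ 4 + 2p = 8 + (-5)p ⟹ p = 4/7.
Alice indifferent between North and South: q·1 + (1−q)·1 = q·6 + (1−q)·(-5) ⟹ 1 + 0q = (-5) + 11q ⟹ q = 6/11.

p = 4/7, q = 6/11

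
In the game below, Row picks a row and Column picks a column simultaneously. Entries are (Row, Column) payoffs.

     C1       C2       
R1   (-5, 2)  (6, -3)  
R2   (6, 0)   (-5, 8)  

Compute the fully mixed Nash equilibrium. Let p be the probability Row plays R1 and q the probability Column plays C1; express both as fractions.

In a mixed NE each player is indifferent between their pure strategies, so the opponent's mix sets the indifference.
Column indifferent between C1 and C2: p·2 + (1−p)·0 = p·(-3) + (1−p)·8 ⟹ 0 + 2p = 8 + (-11)p ⟹ p = 8/13.
Row indifferent between R1 and R2: q·(-5) + (1−q)·6 = q·6 + (1−q)·(-5) ⟹ 6 + (-11)q = (-5) + 11q ⟹ q = 1/2.

p = 8/13, q = 1/2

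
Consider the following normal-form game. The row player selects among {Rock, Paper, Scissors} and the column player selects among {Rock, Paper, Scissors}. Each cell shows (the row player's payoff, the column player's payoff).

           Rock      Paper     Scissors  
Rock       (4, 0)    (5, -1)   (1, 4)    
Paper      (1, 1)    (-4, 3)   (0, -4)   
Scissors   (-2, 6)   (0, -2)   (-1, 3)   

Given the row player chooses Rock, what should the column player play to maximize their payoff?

With the row player fixed at Rock, the column player's payoffs are: Rock → 0, Paper → -1, Scissors → 4.
The maximum is 4, achieved by Scissors.

Scissors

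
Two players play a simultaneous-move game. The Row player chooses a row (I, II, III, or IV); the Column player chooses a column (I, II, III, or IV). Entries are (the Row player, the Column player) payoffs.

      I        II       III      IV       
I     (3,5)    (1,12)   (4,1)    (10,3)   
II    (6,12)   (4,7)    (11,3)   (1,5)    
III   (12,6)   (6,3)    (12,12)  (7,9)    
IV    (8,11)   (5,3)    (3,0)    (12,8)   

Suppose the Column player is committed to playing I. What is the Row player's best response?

With the Column player fixed at I, the Row player's payoffs are: I → 3, II → 6, III → 12, IV → 8.
The maximum is 12, achieved by III.

III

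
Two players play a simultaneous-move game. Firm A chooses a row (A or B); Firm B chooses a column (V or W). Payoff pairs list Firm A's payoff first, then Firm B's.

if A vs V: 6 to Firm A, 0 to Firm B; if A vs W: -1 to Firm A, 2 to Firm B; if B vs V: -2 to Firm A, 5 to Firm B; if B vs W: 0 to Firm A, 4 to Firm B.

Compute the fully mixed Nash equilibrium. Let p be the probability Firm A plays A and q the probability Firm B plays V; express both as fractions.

p = 1/3, q = 1/9

In a mixed NE each player is indifferent between their pure strategies, so the opponent's mix sets the indifference.
Firm B indifferent between V and W: p·0 + (1−p)·5 = p·2 + (1−p)·4 ⟹ 5 + (-5)p = 4 + (-2)p ⟹ p = 1/3.
Firm A indifferent between A and B: q·6 + (1−q)·(-1) = q·(-2) + (1−q)·0 ⟹ (-1) + 7q = 0 + (-2)q ⟹ q = 1/9.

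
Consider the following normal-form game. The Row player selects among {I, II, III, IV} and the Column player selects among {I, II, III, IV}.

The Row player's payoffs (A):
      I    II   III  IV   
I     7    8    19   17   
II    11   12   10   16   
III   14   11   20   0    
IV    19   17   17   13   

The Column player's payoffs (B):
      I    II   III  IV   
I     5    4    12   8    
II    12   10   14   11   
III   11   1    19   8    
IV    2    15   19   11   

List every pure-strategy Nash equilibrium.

A profile is a Nash equilibrium when each player is best-responding to the other.
The Row player's best responses — vs I: IV (payoff 19); vs II: IV (payoff 17); vs III: III (payoff 20); vs IV: I (payoff 17).
The Column player's best responses — vs I: III (payoff 12); vs II: III (payoff 14); vs III: III (payoff 19); vs IV: III (payoff 19).
The only mutual best response is (III, III); neither player gains by switching there.

(III, III)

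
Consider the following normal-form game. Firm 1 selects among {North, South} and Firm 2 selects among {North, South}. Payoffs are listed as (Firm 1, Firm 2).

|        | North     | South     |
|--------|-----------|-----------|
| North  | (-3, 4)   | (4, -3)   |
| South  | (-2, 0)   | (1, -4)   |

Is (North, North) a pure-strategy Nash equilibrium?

Holding Firm 2 at North: Firm 1 gets -3 from North but could get -2 by switching to South. Firm 1 has a profitable deviation.

No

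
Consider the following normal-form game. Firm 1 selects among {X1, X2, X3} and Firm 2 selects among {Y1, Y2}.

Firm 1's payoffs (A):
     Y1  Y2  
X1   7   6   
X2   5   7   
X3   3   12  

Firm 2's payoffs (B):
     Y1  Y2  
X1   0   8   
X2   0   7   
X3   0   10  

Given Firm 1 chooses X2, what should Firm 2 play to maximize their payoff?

With Firm 1 fixed at X2, Firm 2's payoffs are: Y1 → 0, Y2 → 7.
The maximum is 7, achieved by Y2.

Y2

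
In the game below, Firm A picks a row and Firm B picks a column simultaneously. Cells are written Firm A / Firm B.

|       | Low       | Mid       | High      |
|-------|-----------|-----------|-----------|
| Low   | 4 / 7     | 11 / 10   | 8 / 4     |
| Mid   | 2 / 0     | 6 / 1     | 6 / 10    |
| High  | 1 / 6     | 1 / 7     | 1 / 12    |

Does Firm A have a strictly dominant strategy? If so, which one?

A strategy is strictly dominant if it gives Firm A a strictly higher payoff than every other strategy, against every choice by the opponent.
Low strictly dominates: vs Low: 4 > each of {2, 1}; vs Mid: 11 > each of {6, 1}; vs High: 8 > each of {6, 1}.

Low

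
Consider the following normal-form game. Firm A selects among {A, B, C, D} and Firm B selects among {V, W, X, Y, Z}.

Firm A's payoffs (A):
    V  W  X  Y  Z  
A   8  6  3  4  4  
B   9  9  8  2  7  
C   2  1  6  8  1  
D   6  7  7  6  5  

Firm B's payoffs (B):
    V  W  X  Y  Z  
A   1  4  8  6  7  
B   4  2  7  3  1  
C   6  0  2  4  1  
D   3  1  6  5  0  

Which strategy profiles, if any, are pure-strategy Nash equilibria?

Check mutual best responses: a cell is a NE iff neither player can gain by unilaterally deviating.
Firm A's best responses — vs V: B (payoff 9); vs W: B (payoff 9); vs X: B (payoff 8); vs Y: C (payoff 8); vs Z: B (payoff 7).
Firm B's best responses — vs A: X (payoff 8); vs B: X (payoff 7); vs C: V (payoff 6); vs D: X (payoff 6).
The only mutual best response is (B, X); neither player gains by switching there.

(B, X)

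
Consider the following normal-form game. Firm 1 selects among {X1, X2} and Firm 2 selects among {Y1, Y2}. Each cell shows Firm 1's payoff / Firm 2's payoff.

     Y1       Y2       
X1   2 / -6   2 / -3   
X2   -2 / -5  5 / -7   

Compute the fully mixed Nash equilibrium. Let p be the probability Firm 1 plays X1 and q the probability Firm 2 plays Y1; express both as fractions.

Each player's mixing probability is pinned down by making the *other* player indifferent.
Firm 2 indifferent between Y1 and Y2: p·(-6) + (1−p)·(-5) = p·(-3) + (1−p)·(-7) ⟹ (-5) + (-1)p = (-7) + 4p ⟹ p = 2/5.
Firm 1 indifferent between X1 and X2: q·2 + (1−q)·2 = q·(-2) + (1−q)·5 ⟹ 2 + 0q = 5 + (-7)q ⟹ q = 3/7.

p = 2/5, q = 3/7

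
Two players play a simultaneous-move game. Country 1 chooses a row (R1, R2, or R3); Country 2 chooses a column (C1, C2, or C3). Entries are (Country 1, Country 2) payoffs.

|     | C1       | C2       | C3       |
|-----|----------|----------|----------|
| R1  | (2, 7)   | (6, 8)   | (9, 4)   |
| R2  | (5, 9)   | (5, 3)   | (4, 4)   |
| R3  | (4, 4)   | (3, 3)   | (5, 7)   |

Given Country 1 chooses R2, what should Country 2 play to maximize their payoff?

C1

With Country 1 fixed at R2, Country 2's payoffs are: C1 → 9, C2 → 3, C3 → 4.
The maximum is 9, achieved by C1.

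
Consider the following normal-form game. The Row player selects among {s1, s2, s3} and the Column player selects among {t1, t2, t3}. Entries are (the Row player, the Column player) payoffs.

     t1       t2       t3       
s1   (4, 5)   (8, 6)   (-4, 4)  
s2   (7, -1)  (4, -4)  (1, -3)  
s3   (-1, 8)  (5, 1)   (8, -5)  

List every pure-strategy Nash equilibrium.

(s1, t2) and (s2, t1)

Check mutual best responses: a cell is a NE iff neither player can gain by unilaterally deviating.
The Row player's best responses — vs t1: s2 (payoff 7); vs t2: s1 (payoff 8); vs t3: s3 (payoff 8).
The Column player's best responses — vs s1: t2 (payoff 6); vs s2: t1 (payoff -1); vs s3: t1 (payoff 8).
Mutual best responses occur at (s1, t2) and (s2, t1); at each, neither player gains by switching.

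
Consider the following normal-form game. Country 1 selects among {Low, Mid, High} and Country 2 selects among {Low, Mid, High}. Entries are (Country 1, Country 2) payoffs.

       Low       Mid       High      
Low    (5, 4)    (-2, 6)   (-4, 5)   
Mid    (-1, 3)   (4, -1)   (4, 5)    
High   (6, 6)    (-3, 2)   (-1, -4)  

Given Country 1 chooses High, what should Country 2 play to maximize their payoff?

With Country 1 fixed at High, Country 2's payoffs are: Low → 6, Mid → 2, High → -4.
The maximum is 6, achieved by Low.

Low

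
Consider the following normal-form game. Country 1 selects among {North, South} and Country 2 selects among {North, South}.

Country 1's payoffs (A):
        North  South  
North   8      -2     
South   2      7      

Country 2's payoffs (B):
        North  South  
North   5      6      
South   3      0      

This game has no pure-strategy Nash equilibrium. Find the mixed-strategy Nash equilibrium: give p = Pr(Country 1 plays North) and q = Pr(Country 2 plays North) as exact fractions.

Each player's mixing probability is pinned down by making the *other* player indifferent.
Country 2 indifferent between North and South: p·5 + (1−p)·3 = p·6 + (1−p)·0 ⟹ 3 + 2p = 0 + 6p ⟹ p = 3/4.
Country 1 indifferent between North and South: q·8 + (1−q)·(-2) = q·2 + (1−q)·7 ⟹ (-2) + 10q = 7 + (-5)q ⟹ q = 3/5.

p = 3/4, q = 3/5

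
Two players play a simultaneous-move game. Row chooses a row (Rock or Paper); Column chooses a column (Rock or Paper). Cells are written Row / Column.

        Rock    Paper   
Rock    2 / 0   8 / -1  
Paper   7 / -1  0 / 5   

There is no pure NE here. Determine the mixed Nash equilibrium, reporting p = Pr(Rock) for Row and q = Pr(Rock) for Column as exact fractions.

In a mixed NE each player is indifferent between their pure strategies, so the opponent's mix sets the indifference.
Column indifferent between Rock and Paper: p·0 + (1−p)·(-1) = p·(-1) + (1−p)·5 ⟹ (-1) + 1p = 5 + (-6)p ⟹ p = 6/7.
Row indifferent between Rock and Paper: q·2 + (1−q)·8 = q·7 + (1−q)·0 ⟹ 8 + (-6)q = 0 + 7q ⟹ q = 8/13.

p = 6/7, q = 8/13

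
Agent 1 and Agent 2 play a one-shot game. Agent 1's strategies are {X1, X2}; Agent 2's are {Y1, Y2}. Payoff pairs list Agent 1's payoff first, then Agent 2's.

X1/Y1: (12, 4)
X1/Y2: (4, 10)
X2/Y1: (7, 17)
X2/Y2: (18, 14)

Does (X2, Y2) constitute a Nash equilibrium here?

Holding Agent 2 at Y2: Agent 1 gets 18 from X2, versus 4 from X1. No profitable deviation for Agent 1.
Holding Agent 1 at X2: Agent 2 gets 14 from Y2 but could get 17 by switching to Y1. Agent 2 has a profitable deviation.

No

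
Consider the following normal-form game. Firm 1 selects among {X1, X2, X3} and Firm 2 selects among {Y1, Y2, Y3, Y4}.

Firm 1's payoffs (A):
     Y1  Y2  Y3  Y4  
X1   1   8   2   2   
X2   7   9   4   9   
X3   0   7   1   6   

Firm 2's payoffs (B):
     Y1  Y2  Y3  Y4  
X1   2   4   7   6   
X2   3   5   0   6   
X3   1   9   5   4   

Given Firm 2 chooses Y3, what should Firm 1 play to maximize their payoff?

With Firm 2 fixed at Y3, Firm 1's payoffs are: X1 → 2, X2 → 4, X3 → 1.
The maximum is 4, achieved by X2.

X2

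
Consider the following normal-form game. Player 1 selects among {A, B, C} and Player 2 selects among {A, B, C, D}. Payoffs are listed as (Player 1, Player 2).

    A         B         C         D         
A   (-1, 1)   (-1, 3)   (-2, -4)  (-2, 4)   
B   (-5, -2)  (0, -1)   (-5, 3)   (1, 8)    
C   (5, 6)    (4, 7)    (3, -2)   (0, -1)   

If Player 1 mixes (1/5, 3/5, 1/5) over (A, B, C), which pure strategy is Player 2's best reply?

Player 2's best reply maximizes expected payoff against the mix.
A: (1/5)·1 + (3/5)·(-2) + (1/5)·6 = 1/5
B: (1/5)·3 + (3/5)·(-1) + (1/5)·7 = 7/5
C: (1/5)·(-4) + (3/5)·3 + (1/5)·(-2) = 3/5
D: (1/5)·4 + (3/5)·8 + (1/5)·(-1) = 27/5
Highest expected payoff is 27/5, from D.

D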